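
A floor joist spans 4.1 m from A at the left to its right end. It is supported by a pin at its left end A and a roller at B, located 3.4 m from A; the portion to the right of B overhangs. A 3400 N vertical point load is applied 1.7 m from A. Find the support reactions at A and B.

Moments about A: B_y·3.4 − 3400·1.7 = 0 → B_y = 5780/3.4 = 1700 N.
ΣF_y = 0: A_y + 1700 − 3400 = 0 → A_y = 1700 N.
ΣF_x = 0: no horizontal applied forces, so A_x = 0.

A_x = 0, A_y = 1700 N, B_y = 1700 N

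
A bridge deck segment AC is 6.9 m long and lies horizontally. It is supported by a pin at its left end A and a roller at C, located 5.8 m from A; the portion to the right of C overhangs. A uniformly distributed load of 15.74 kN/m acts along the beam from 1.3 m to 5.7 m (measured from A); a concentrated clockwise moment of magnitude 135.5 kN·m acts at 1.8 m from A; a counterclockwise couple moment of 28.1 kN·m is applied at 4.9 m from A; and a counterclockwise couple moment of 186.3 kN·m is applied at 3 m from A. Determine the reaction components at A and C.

Resultant of the distributed load: 15.74 × 4.4 = 69.256 kN at 3.5 m from A.
ΣM about A: C_y·5.8 − (15.74·4.4)·3.5 − 135.5 + 28.1 + 186.3 = 0 → C_y = 163.496/5.8 = 28.189 ≈ 28.19 kN.
ΣF_y = 0: A_y + 28.189 − 15.74·4.4 = 0 → A_y = 41.07 kN.
ΣF_x = 0: no horizontal applied forces, so A_x = 0.

A_x = 0, A_y = 41.07 kN, C_y = 28.19 kN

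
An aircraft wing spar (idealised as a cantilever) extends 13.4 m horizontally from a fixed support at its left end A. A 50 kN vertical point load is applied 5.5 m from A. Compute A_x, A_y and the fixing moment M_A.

ΣF_x = 0: A_x = 0.
ΣF_y = 0: A_y − 50 = 0 → A_y = 50.00 kN.
ΣM about A: M_A − 50·5.5 = 0 → M_A = 275.0 kN·m.

A_x = 0, A_y = 50.00 kN, M_A = 275.0 kN·m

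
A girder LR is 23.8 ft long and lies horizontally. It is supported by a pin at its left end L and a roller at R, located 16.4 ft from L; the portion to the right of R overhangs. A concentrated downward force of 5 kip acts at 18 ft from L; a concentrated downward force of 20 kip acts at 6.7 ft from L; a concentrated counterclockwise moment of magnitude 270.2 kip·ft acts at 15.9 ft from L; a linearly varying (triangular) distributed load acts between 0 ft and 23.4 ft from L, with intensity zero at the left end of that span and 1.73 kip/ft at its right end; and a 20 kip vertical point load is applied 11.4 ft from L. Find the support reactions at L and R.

Resultant of the triangular load: ½ × 1.73 × 23.4 = 20.241 kip, acting at 15.6 ft from L (one-third of the span from the peak).
Moments about L: R_y·16.4 − 5·18 − 20·6.7 + 270.2 − (½·1.73·23.4)·15.6 − 20·11.4 = 0 → R_y = 497.5596/16.4 = 30.339 ≈ 30.34 kip.
ΣF_y = 0: L_y + 30.339 − 5 − 20 − ½·1.73·23.4 − 20 = 0 → L_y = 34.90 kip.
ΣF_x = 0: no horizontal applied forces, so L_x = 0.

L_x = 0, L_y = 34.90 kip, R_y = 30.34 kip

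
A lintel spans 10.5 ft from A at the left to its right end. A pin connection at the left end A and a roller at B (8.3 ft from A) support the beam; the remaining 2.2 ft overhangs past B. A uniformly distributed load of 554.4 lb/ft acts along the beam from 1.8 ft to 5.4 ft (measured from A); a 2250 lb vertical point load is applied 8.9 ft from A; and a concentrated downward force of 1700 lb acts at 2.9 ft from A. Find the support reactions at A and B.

A_x = 0, A_y = 2074 lb, B_y = 3872 lb

Resultant of the distributed load: 554.4 × 3.6 = 1995.84 lb at 3.6 ft from A.
ΣM about A: B_y·8.3 − (554.4·3.6)·3.6 − 2250·8.9 − 1700·2.9 = 0 → B_y = 32140.024/8.3 = 3872.29 ≈ 3872 lb.
ΣF_y = 0: A_y + 3872.29 − 554.4·3.6 − 2250 − 1700 = 0 → A_y = 2074 lb.
ΣF_x = 0: no horizontal applied forces, so A_x = 0.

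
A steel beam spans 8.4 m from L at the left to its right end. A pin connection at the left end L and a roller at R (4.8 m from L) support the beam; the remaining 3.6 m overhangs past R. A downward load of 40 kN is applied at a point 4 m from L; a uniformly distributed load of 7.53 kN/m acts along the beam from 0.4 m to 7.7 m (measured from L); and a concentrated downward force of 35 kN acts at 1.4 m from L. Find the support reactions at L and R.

Resultant of the distributed load: 7.53 × 7.3 = 54.969 kN at 4.05 m from L.
ΣM about L: R_y·4.8 − 40·4 − (7.53·7.3)·4.05 − 35·1.4 = 0 → R_y = 431.62445/4.8 = 89.9218 ≈ 89.92 kN.
ΣF_y = 0: L_y + 89.9218 − 40 − 7.53·7.3 − 35 = 0 → L_y = 40.05 kN.
ΣF_x = 0: no horizontal applied forces, so L_x = 0.

L_x = 0, L_y = 40.05 kN, R_y = 89.92 kN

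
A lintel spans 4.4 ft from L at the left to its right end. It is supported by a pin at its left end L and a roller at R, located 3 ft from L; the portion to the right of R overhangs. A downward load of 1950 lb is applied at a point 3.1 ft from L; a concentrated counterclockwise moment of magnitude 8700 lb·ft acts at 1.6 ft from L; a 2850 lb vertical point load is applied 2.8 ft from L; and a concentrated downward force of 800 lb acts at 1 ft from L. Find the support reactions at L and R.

ΣM about L: R_y·3 − 1950·3.1 + 8700 − 2850·2.8 − 800·1 = 0 → R_y = 6125/3 = 2041.67 ≈ 2042 lb.
ΣF_y = 0: L_y + 2041.67 − 1950 − 2850 − 800 = 0 → L_y = 3558 lb.
ΣF_x = 0: no horizontal applied forces, so L_x = 0.

L_x = 0, L_y = 3558 lb, R_y = 2042 lb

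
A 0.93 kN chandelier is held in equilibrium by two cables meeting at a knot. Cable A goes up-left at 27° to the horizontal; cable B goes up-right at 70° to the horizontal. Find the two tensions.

T_A = 0.3205 kN, T_B = 0.8349 kN

ΣF_x = 0: −T_A·cos27° + T_B·cos70° = 0 → T_B = 2.60513·T_A.
ΣF_y = 0: T_A·sin27° + T_B·sin70° = 0.93.
Substitute: T_A·(0.45399 + 2.60513·0.939693) = 0.93 → T_A = 0.320467 ≈ 0.3205 kN.
Then T_B = 2.60513 × 0.320467 = 0.8349 kN.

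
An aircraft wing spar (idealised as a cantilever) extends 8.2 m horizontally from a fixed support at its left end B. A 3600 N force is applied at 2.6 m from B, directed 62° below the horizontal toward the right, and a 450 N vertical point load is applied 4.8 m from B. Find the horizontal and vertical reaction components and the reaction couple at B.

ΣF_x = 0: B_x + 3600·cos62° = 0 → B_x = -1690 N.
ΣF_y = 0: B_y − 3600·sin62° − 450 = 0 → B_y = 3629 N.
ΣM about B: M_B − 3600·sin62°·2.6 − 450·4.8 = 0 → M_B = 10420 N·m.

B_x = -1690 N, B_y = 3629 N, M_B = 10420 N·m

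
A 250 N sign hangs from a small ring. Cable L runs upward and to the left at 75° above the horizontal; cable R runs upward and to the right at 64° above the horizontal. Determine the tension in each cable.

ΣF_x = 0: −T_L·cos75° + T_R·cos64° = 0 → T_R = 0.590411·T_L.
ΣF_y = 0: T_L·sin75° + T_R·sin64° = 250.
Substitute: T_L·(0.965926 + 0.590411·0.898794) = 250 → T_L = 167.047 ≈ 167.0 N.
Then T_R = 0.590411 × 167.047 = 98.63 N.

T_L = 167.0 N, T_R = 98.63 N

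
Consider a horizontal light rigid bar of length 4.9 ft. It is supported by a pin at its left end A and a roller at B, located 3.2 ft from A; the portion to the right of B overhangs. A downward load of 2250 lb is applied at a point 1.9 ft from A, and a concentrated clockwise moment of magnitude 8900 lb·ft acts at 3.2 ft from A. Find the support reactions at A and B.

ΣM about A: B_y·3.2 − 2250·1.9 − 8900 = 0 → B_y = 13175/3.2 = 4117.19 ≈ 4117 lb.
ΣF_y = 0: A_y + 4117.19 − 2250 = 0 → A_y = -1867 lb.
ΣF_x = 0: no horizontal applied forces, so A_x = 0.

A_x = 0, A_y = -1867 lb, B_y = 4117 lb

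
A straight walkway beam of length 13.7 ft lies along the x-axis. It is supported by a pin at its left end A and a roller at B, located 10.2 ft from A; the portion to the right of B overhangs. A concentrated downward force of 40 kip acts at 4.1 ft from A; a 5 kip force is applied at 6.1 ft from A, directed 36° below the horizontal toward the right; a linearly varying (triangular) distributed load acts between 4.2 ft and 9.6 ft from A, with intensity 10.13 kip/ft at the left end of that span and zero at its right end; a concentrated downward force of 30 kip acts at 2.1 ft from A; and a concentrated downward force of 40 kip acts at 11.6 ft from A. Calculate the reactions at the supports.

A_x = -4.045 kip, A_y = 54.70 kip, B_y = 85.59 kip

Resultant of the triangular load: ½ × 10.13 × 5.4 = 27.351 kip, acting at 6 ft from A (one-third of the span from the peak).
Taking moments about A: B_y·10.2 − 40·4.1 − 5·sin36°·6.1 − (½·10.13·5.4)·6 − 30·2.1 − 40·11.6 = 0 → B_y = 873.033/10.2 = 85.5915 ≈ 85.59 kip.
ΣF_y = 0: A_y + 85.5915 − 40 − 5·sin36° − ½·10.13·5.4 − 30 − 40 = 0 → A_y = 54.70 kip.
ΣF_x = 0: A_x + 5·cos36° = 0 → A_x = -4.045 kip.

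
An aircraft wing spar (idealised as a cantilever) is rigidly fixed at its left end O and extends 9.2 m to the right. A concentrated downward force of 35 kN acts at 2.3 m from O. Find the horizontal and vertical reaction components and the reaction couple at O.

ΣF_x = 0: O_x = 0.
ΣF_y = 0: O_y − 35 = 0 → O_y = 35.00 kN.
ΣM about O: M_O − 35·2.3 = 0 → M_O = 80.50 kN·m.

O_x = 0, O_y = 35.00 kN, M_O = 80.50 kN·m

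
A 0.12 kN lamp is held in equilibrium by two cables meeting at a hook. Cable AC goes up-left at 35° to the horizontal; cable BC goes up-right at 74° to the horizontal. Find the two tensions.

T_AC = 0.03498 kN, T_BC = 0.1040 kN

ΣF_x = 0: −T_AC·cos35° + T_BC·cos74° = 0 → T_BC = 2.97185·T_AC.
ΣF_y = 0: T_AC·sin35° + T_BC·sin74° = 0.12.
Substitute: T_AC·(0.573576 + 2.97185·0.961262) = 0.12 → T_AC = 0.0349823 ≈ 0.03498 kN.
Then T_BC = 2.97185 × 0.0349823 = 0.1040 kN.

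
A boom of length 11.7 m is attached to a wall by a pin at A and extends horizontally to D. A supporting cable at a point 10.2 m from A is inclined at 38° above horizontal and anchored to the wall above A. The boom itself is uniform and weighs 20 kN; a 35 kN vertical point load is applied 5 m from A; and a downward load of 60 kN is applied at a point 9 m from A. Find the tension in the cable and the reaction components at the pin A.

T = 132.5 kN, A_x = 104.4 kN, A_y = 33.43 kN

ΣM about A: T·sin38°·10.2 − 20·5.85 − 35·5 − 60·9 = 0 → T = 832/(10.2·0.615661) = 132.49 ≈ 132.5 kN.
ΣF_x = 0: A_x − T·cos38° = 0 → A_x = 132.49 × 0.788011 = 104.4 kN.
ΣF_y = 0: A_y + T·sin38° − 20 − 35 − 60 = 0 → A_y = 115 − 132.49 × 0.615661 = 33.43 kN.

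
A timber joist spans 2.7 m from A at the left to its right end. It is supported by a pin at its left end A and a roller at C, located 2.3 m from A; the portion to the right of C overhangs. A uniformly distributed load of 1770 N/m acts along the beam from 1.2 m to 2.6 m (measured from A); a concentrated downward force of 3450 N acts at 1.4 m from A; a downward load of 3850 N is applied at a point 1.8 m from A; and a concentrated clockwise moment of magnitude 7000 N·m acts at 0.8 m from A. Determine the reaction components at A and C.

A_x = 0, A_y = -425.6 N, C_y = 10200 N

Resultant of the distributed load: 1770 × 1.4 = 2478 N at 1.9 m from A.
ΣM about A: C_y·2.3 − (1770·1.4)·1.9 − 3450·1.4 − 3850·1.8 − 7000 = 0 → C_y = 23468.2/2.3 = 10203.6 ≈ 10200 N.
ΣF_y = 0: A_y + 10203.6 − 1770·1.4 − 3450 − 3850 = 0 → A_y = -425.6 N.
ΣF_x = 0: no horizontal applied forces, so A_x = 0.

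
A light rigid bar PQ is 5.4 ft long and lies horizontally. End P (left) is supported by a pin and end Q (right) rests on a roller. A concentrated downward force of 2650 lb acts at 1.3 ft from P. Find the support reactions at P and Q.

Moments about P: Q_y·5.4 − 2650·1.3 = 0 → Q_y = 3445/5.4 = 637.963 ≈ 638.0 lb.
ΣF_y = 0: P_y + 637.963 − 2650 = 0 → P_y = 2012 lb.
ΣF_x = 0: no horizontal applied forces, so P_x = 0.

P_x = 0, P_y = 2012 lb, Q_y = 638.0 lb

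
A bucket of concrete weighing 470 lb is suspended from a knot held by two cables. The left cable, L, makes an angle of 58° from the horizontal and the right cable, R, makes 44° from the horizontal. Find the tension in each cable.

ΣF_x = 0: −T_L·cos58° + T_R·cos44° = 0 → T_R = 0.736674·T_L.
ΣF_y = 0: T_L·sin58° + T_R·sin44° = 470.
Substitute: T_L·(0.848048 + 0.736674·0.694658) = 470 → T_L = 345.643 ≈ 345.6 lb.
Then T_R = 0.736674 × 345.643 = 254.6 lb.

T_L = 345.6 lb, T_R = 254.6 lb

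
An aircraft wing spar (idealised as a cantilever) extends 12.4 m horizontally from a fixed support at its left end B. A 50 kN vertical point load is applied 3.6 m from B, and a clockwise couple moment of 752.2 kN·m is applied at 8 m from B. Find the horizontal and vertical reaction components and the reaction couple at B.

B_x = 0, B_y = 50.00 kN, M_B = 932.2 kN·m

ΣF_x = 0: B_x = 0.
ΣF_y = 0: B_y − 50 = 0 → B_y = 50.00 kN.
ΣM about B: M_B − 50·3.6 − 752.2 = 0 → M_B = 932.2 kN·m.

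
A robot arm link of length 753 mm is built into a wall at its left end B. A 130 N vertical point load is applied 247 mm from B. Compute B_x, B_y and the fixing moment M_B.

B_x = 0, B_y = 130.0 N, M_B = 32110 N·mm

ΣF_x = 0: B_x = 0.
ΣF_y = 0: B_y − 130 = 0 → B_y = 130.0 N.
ΣM about B: M_B − 130·247 = 0 → M_B = 32110 N·mm.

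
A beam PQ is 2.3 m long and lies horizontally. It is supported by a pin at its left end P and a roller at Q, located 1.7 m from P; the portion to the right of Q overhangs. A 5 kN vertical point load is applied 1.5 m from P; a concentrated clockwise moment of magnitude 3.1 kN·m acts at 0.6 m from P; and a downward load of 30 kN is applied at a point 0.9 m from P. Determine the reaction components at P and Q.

Taking moments about P: Q_y·1.7 − 5·1.5 − 3.1 − 30·0.9 = 0 → Q_y = 37.6/1.7 = 22.1176 ≈ 22.12 kN.
ΣF_y = 0: P_y + 22.1176 − 5 − 30 = 0 → P_y = 12.88 kN.
ΣF_x = 0: no horizontal applied forces, so P_x = 0.

P_x = 0, P_y = 12.88 kN, Q_y = 22.12 kN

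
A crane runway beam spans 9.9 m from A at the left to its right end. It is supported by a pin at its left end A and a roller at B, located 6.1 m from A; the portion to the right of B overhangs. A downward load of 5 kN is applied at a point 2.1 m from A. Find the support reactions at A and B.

ΣM about A: B_y·6.1 − 5·2.1 = 0 → B_y = 10.5/6.1 = 1.72131 ≈ 1.721 kN.
ΣF_y = 0: A_y + 1.72131 − 5 = 0 → A_y = 3.279 kN.
ΣF_x = 0: no horizontal applied forces, so A_x = 0.

A_x = 0, A_y = 3.279 kN, B_y = 1.721 kN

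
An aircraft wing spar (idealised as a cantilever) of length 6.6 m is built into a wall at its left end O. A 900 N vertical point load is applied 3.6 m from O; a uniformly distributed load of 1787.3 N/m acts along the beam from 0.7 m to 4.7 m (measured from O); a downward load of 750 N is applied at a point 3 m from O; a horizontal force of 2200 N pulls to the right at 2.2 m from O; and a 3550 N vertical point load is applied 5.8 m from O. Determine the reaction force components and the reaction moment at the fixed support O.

Resultant of the distributed load: 1787.3 × 4 = 7149.2 N at 2.7 m from O.
ΣF_x = 0: O_x + 2200 = 0 → O_x = -2200 N.
ΣF_y = 0: O_y − 900 − 1787.3·4 − 750 − 3550 = 0 → O_y = 12350 N.
ΣM about O: M_O − 900·3.6 − (1787.3·4)·2.7 − 750·3 − 3550·5.8 = 0 → M_O = 45380 N·m.

O_x = -2200 N, O_y = 12350 N, M_O = 45380 N·m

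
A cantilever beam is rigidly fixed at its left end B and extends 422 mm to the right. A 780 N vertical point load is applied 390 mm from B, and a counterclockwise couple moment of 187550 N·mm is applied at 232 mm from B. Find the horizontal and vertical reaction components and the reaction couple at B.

B_x = 0, B_y = 780.0 N, M_B = 116600 N·mm

ΣF_x = 0: B_x = 0.
ΣF_y = 0: B_y − 780 = 0 → B_y = 780.0 N.
ΣM about B: M_B − 780·390 + 187550 = 0 → M_B = 116600 N·mm.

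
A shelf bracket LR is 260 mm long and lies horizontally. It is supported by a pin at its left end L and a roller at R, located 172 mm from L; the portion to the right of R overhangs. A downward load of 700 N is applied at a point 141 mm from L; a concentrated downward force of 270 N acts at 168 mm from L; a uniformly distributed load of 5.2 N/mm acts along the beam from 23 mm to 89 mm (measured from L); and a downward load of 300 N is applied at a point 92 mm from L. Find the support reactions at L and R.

L_x = 0, L_y = 503.4 N, R_y = 1110 N

Resultant of the distributed load: 5.2 × 66 = 343.2 N at 56 mm from L.
Taking moments about L: R_y·172 − 700·141 − 270·168 − (5.2·66)·56 − 300·92 = 0 → R_y = 190879.2/172 = 1109.76 ≈ 1110 N.
ΣF_y = 0: L_y + 1109.76 − 700 − 270 − 5.2·66 − 300 = 0 → L_y = 503.4 N.
ΣF_x = 0: no horizontal applied forces, so L_x = 0.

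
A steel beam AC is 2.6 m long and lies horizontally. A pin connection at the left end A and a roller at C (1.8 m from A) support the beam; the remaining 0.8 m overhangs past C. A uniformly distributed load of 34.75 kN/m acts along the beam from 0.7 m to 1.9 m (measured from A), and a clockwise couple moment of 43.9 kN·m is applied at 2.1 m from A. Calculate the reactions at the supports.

Resultant of the distributed load: 34.75 × 1.2 = 41.7 kN at 1.3 m from A.
Moments about A: C_y·1.8 − (34.75·1.2)·1.3 − 43.9 = 0 → C_y = 98.11/1.8 = 54.5056 ≈ 54.51 kN.
ΣF_y = 0: A_y + 54.5056 − 34.75·1.2 = 0 → A_y = -12.81 kN.
ΣF_x = 0: no horizontal applied forces, so A_x = 0.

A_x = 0, A_y = -12.81 kN, C_y = 54.51 kN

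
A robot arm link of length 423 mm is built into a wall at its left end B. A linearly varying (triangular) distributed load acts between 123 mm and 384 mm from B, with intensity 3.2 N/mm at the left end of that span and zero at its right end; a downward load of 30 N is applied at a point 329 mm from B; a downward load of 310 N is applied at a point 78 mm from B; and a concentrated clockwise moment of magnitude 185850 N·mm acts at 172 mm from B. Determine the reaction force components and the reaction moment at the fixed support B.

Resultant of the triangular load: ½ × 3.2 × 261 = 417.6 N, acting at 210 mm from B (one-third of the span from the peak).
ΣF_x = 0: B_x = 0.
ΣF_y = 0: B_y − ½·3.2·261 − 30 − 310 = 0 → B_y = 757.6 N.
ΣM about B: M_B − (½·3.2·261)·210 − 30·329 − 310·78 − 185850 = 0 → M_B = 307600 N·mm.

B_x = 0, B_y = 757.6 N, M_B = 307600 N·mm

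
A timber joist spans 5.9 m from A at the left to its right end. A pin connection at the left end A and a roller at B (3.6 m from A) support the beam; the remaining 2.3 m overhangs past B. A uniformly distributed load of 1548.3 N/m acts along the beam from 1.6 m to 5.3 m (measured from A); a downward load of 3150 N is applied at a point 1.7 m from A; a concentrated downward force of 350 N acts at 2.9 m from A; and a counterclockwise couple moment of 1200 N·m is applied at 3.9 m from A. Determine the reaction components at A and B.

Resultant of the distributed load: 1548.3 × 3.7 = 5728.71 N at 3.45 m from A.
Moments about A: B_y·3.6 − (1548.3·3.7)·3.45 − 3150·1.7 − 350·2.9 + 1200 = 0 → B_y = 24934.0495/3.6 = 6926.12 ≈ 6926 N.
ΣF_y = 0: A_y + 6926.12 − 1548.3·3.7 − 3150 − 350 = 0 → A_y = 2303 N.
ΣF_x = 0: no horizontal applied forces, so A_x = 0.

A_x = 0, A_y = 2303 N, B_y = 6926 N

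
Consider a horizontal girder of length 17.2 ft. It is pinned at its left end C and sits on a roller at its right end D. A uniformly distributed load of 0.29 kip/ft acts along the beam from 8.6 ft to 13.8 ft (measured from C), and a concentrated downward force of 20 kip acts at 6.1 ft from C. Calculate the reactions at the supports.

C_x = 0, C_y = 13.43 kip, D_y = 8.075 kip

Resultant of the distributed load: 0.29 × 5.2 = 1.508 kip at 11.2 ft from C.
Moments about C: D_y·17.2 − (0.29·5.2)·11.2 − 20·6.1 = 0 → D_y = 138.8896/17.2 = 8.07498 ≈ 8.075 kip.
ΣF_y = 0: C_y + 8.07498 − 0.29·5.2 − 20 = 0 → C_y = 13.43 kip.
ΣF_x = 0: no horizontal applied forces, so C_x = 0.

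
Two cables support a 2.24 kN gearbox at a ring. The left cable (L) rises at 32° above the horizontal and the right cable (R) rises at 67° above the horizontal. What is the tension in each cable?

ΣF_x = 0: −T_L·cos32° + T_R·cos67° = 0 → T_R = 2.17041·T_L.
ΣF_y = 0: T_L·sin32° + T_R·sin67° = 2.24.
Substitute: T_L·(0.529919 + 2.17041·0.920505) = 2.24 → T_L = 0.886149 ≈ 0.8861 kN.
Then T_R = 2.17041 × 0.886149 = 1.923 kN.

T_L = 0.8861 kN, T_R = 1.923 kN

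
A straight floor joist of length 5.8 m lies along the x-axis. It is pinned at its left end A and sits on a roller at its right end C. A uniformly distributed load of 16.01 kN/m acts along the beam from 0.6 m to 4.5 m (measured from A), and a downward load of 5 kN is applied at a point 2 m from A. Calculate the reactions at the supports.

A_x = 0, A_y = 38.26 kN, C_y = 29.18 kN

Resultant of the distributed load: 16.01 × 3.9 = 62.439 kN at 2.55 m from A.
ΣM about A: C_y·5.8 − (16.01·3.9)·2.55 − 5·2 = 0 → C_y = 169.21945/5.8 = 29.1758 ≈ 29.18 kN.
ΣF_y = 0: A_y + 29.1758 − 16.01·3.9 − 5 = 0 → A_y = 38.26 kN.
ΣF_x = 0: no horizontal applied forces, so A_x = 0.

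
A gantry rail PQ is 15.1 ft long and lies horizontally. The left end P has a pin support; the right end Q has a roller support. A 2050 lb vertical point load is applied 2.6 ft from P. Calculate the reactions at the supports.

Taking moments about P: Q_y·15.1 − 2050·2.6 = 0 → Q_y = 5330/15.1 = 352.98 ≈ 353.0 lb.
ΣF_y = 0: P_y + 352.98 − 2050 = 0 → P_y = 1697 lb.
ΣF_x = 0: no horizontal applied forces, so P_x = 0.

P_x = 0, P_y = 1697 lb, Q_y = 353.0 lb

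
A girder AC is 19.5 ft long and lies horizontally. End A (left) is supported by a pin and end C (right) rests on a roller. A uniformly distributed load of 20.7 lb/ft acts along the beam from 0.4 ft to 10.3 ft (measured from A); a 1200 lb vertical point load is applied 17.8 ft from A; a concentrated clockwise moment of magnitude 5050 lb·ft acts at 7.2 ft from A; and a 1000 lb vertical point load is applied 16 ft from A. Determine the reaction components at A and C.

A_x = 0, A_y = 173.8 lb, C_y = 2231 lb

Resultant of the distributed load: 20.7 × 9.9 = 204.93 lb at 5.35 ft from A.
Moments about A: C_y·19.5 − (20.7·9.9)·5.35 − 1200·17.8 − 5050 − 1000·16 = 0 → C_y = 43506.3755/19.5 = 2231.1 ≈ 2231 lb.
ΣF_y = 0: A_y + 2231.1 − 20.7·9.9 − 1200 − 1000 = 0 → A_y = 173.8 lb.
ΣF_x = 0: no horizontal applied forces, so A_x = 0.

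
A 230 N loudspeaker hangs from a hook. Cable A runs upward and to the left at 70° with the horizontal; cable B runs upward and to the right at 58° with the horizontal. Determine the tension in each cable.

ΣF_x = 0: −T_A·cos70° + T_B·cos58° = 0 → T_B = 0.645419·T_A.
ΣF_y = 0: T_A·sin70° + T_B·sin58° = 230.
Substitute: T_A·(0.939693 + 0.645419·0.848048) = 230 → T_A = 154.67 ≈ 154.7 N.
Then T_B = 0.645419 × 154.67 = 99.83 N.

T_A = 154.7 N, T_B = 99.83 N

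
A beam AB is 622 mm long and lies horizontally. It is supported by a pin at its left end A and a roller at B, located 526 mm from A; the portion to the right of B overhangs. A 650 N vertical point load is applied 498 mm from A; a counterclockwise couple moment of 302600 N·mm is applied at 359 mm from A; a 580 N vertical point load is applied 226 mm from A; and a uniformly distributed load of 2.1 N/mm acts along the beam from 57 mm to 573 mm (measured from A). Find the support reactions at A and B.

A_x = 0, A_y = 1375 N, B_y = 938.2 N

Resultant of the distributed load: 2.1 × 516 = 1083.6 N at 315 mm from A.
Taking moments about A: B_y·526 − 650·498 + 302600 − 580·226 − (2.1·516)·315 = 0 → B_y = 493514/526 = 938.24 ≈ 938.2 N.
ΣF_y = 0: A_y + 938.24 − 650 − 580 − 2.1·516 = 0 → A_y = 1375 N.
ΣF_x = 0: no horizontal applied forces, so A_x = 0.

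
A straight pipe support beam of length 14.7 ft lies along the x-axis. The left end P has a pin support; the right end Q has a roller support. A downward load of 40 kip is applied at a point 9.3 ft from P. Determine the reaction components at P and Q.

ΣM about P: Q_y·14.7 − 40·9.3 = 0 → Q_y = 372/14.7 = 25.3061 ≈ 25.31 kip.
ΣF_y = 0: P_y + 25.3061 − 40 = 0 → P_y = 14.69 kip.
ΣF_x = 0: no horizontal applied forces, so P_x = 0.

P_x = 0, P_y = 14.69 kip, Q_y = 25.31 kip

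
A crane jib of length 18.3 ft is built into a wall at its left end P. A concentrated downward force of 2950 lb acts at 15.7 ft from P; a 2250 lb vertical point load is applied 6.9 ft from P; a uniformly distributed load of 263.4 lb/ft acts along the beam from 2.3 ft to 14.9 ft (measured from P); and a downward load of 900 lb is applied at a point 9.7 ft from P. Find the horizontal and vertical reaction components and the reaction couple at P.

P_x = 0, P_y = 9419 lb, M_P = 99110 lb·ft

Resultant of the distributed load: 263.4 × 12.6 = 3318.84 lb at 8.6 ft from P.
ΣF_x = 0: P_x = 0.
ΣF_y = 0: P_y − 2950 − 2250 − 263.4·12.6 − 900 = 0 → P_y = 9419 lb.
ΣM about P: M_P − 2950·15.7 − 2250·6.9 − (263.4·12.6)·8.6 − 900·9.7 = 0 → M_P = 99110 lb·ft.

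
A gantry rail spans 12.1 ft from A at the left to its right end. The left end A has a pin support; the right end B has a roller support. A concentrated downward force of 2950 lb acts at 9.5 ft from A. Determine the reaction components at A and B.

ΣM about A: B_y·12.1 − 2950·9.5 = 0 → B_y = 28025/12.1 = 2316.12 ≈ 2316 lb.
ΣF_y = 0: A_y + 2316.12 − 2950 = 0 → A_y = 633.9 lb.
ΣF_x = 0: no horizontal applied forces, so A_x = 0.

A_x = 0, A_y = 633.9 lb, B_y = 2316 lb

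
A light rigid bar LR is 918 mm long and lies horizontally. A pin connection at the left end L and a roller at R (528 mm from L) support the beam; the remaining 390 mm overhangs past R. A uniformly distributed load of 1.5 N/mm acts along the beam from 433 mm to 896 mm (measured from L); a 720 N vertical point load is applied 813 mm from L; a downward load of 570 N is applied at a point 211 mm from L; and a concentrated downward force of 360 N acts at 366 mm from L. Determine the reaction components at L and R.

L_x = 0, L_y = -115.5 N, R_y = 2460 N

Resultant of the distributed load: 1.5 × 463 = 694.5 N at 664.5 mm from L.
ΣM about L: R_y·528 − (1.5·463)·664.5 − 720·813 − 570·211 − 360·366 = 0 → R_y = 1298885.25/528 = 2460.01 ≈ 2460 N.
ΣF_y = 0: L_y + 2460.01 − 1.5·463 − 720 − 570 − 360 = 0 → L_y = -115.5 N.
ΣF_x = 0: no horizontal applied forces, so L_x = 0.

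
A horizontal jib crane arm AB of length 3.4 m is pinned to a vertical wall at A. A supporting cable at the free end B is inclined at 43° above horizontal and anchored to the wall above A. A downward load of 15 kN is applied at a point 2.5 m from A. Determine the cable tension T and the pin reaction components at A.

ΣM about A: T·sin43°·3.4 − 15·2.5 = 0 → T = 37.5/(3.4·0.681998) = 16.1722 ≈ 16.17 kN.
ΣF_x = 0: A_x − T·cos43° = 0 → A_x = 16.1722 × 0.731354 = 11.83 kN.
ΣF_y = 0: A_y + T·sin43° − 15 = 0 → A_y = 15 − 16.1722 × 0.681998 = 3.971 kN.

T = 16.17 kN, A_x = 11.83 kN, A_y = 3.971 kN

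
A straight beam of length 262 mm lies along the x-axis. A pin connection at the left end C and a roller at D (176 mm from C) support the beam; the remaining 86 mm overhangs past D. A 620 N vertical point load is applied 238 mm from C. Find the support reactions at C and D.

Taking moments about C: D_y·176 − 620·238 = 0 → D_y = 147560/176 = 838.409 ≈ 838.4 N.
ΣF_y = 0: C_y + 838.409 − 620 = 0 → C_y = -218.4 N.
ΣF_x = 0: no horizontal applied forces, so C_x = 0.

C_x = 0, C_y = -218.4 N, D_y = 838.4 N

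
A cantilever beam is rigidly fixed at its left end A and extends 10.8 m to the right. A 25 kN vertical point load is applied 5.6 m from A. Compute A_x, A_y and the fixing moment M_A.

ΣF_x = 0: A_x = 0.
ΣF_y = 0: A_y − 25 = 0 → A_y = 25.00 kN.
ΣM about A: M_A − 25·5.6 = 0 → M_A = 140.0 kN·m.

A_x = 0, A_y = 25.00 kN, M_A = 140.0 kN·m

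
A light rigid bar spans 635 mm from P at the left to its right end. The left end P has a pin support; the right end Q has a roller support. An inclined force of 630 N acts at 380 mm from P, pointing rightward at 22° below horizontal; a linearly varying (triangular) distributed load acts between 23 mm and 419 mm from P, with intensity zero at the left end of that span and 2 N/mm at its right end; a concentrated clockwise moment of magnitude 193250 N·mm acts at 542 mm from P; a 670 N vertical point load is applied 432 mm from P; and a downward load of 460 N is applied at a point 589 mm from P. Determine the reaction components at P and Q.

P_x = -584.1 N, P_y = 255.0 N, Q_y = 1507 N

Resultant of the triangular load: ½ × 2 × 396 = 396 N, acting at 287 mm from P (one-third of the span from the peak).
Moments about P: Q_y·635 − 630·sin22°·380 − (½·2·396)·287 − 193250 − 670·432 − 460·589 = 0 → Q_y = 956963/635 = 1507.03 ≈ 1507 N.
ΣF_y = 0: P_y + 1507.03 − 630·sin22° − ½·2·396 − 670 − 460 = 0 → P_y = 255.0 N.
ΣF_x = 0: P_x + 630·cos22° = 0 → P_x = -584.1 N.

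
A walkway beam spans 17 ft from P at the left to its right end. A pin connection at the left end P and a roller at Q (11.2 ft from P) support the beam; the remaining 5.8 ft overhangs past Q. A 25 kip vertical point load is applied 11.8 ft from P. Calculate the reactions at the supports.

P_x = 0, P_y = -1.339 kip, Q_y = 26.34 kip

Moments about P: Q_y·11.2 − 25·11.8 = 0 → Q_y = 295/11.2 = 26.3393 ≈ 26.34 kip.
ΣF_y = 0: P_y + 26.3393 − 25 = 0 → P_y = -1.339 kip.
ΣF_x = 0: no horizontal applied forces, so P_x = 0.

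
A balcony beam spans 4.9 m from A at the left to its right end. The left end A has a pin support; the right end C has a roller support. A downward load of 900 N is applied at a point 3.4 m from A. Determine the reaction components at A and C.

A_x = 0, A_y = 275.5 N, C_y = 624.5 N

Taking moments about A: C_y·4.9 − 900·3.4 = 0 → C_y = 3060/4.9 = 624.49 ≈ 624.5 N.
ΣF_y = 0: A_y + 624.49 − 900 = 0 → A_y = 275.5 N.
ΣF_x = 0: no horizontal applied forces, so A_x = 0.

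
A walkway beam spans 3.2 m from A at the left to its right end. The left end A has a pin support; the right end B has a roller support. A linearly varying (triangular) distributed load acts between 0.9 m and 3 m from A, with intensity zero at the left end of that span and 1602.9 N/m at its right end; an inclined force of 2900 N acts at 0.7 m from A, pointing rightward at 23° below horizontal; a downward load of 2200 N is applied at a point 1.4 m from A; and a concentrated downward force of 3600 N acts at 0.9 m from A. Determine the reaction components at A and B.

Resultant of the triangular load: ½ × 1602.9 × 2.1 = 1683.045 N, acting at 2.3 m from A (one-third of the span from the peak).
Taking moments about A: B_y·3.2 − (½·1602.9·2.1)·2.3 − 2900·sin23°·0.7 − 2200·1.4 − 3600·0.9 = 0 → B_y = 10984.2/3.2 = 3432.56 ≈ 3433 N.
ΣF_y = 0: A_y + 3432.56 − ½·1602.9·2.1 − 2900·sin23° − 2200 − 3600 = 0 → A_y = 5184 N.
ΣF_x = 0: A_x + 2900·cos23° = 0 → A_x = -2669 N.

A_x = -2669 N, A_y = 5184 N, B_y = 3433 N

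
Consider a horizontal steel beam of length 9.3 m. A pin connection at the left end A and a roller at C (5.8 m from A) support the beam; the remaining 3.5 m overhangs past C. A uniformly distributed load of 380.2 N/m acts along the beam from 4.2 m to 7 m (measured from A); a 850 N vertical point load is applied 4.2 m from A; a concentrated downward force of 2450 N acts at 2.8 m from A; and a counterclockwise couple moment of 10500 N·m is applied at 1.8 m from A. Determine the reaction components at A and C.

A_x = 0, A_y = 3349 N, C_y = 1016 N

Resultant of the distributed load: 380.2 × 2.8 = 1064.56 N at 5.6 m from A.
ΣM about A: C_y·5.8 − (380.2·2.8)·5.6 − 850·4.2 − 2450·2.8 + 10500 = 0 → C_y = 5891.536/5.8 = 1015.78 ≈ 1016 N.
ΣF_y = 0: A_y + 1015.78 − 380.2·2.8 − 850 − 2450 = 0 → A_y = 3349 N.
ΣF_x = 0: no horizontal applied forces, so A_x = 0.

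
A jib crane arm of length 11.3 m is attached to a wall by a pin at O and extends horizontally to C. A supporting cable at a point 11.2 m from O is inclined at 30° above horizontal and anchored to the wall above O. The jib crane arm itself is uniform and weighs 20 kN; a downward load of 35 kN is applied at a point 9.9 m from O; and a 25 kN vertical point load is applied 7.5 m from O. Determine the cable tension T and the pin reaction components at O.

T = 115.5 kN, O_x = 100.1 kN, O_y = 22.23 kN

ΣM about O: T·sin30°·11.2 − 20·5.65 − 35·9.9 − 25·7.5 = 0 → T = 647/(11.2·0.5) = 115.536 ≈ 115.5 kN.
ΣF_x = 0: O_x − T·cos30° = 0 → O_x = 115.536 × 0.866025 = 100.1 kN.
ΣF_y = 0: O_y + T·sin30° − 20 − 35 − 25 = 0 → O_y = 80 − 115.536 × 0.5 = 22.23 kN.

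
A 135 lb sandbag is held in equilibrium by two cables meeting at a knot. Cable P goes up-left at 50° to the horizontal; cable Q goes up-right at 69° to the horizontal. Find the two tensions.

ΣF_x = 0: −T_P·cos50° + T_Q·cos69° = 0 → T_Q = 1.79365·T_P.
ΣF_y = 0: T_P·sin50° + T_Q·sin69° = 135.
Substitute: T_P·(0.766044 + 1.79365·0.93358) = 135 → T_P = 55.3152 ≈ 55.32 lb.
Then T_Q = 1.79365 × 55.3152 = 99.22 lb.

T_P = 55.32 lb, T_Q = 99.22 lb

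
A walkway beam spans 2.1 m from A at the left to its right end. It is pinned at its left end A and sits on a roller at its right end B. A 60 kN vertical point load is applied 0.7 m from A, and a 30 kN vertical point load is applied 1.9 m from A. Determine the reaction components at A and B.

ΣM about A: B_y·2.1 − 60·0.7 − 30·1.9 = 0 → B_y = 99/2.1 = 47.1429 ≈ 47.14 kN.
ΣF_y = 0: A_y + 47.1429 − 60 − 30 = 0 → A_y = 42.86 kN.
ΣF_x = 0: no horizontal applied forces, so A_x = 0.

A_x = 0, A_y = 42.86 kN, B_y = 47.14 kN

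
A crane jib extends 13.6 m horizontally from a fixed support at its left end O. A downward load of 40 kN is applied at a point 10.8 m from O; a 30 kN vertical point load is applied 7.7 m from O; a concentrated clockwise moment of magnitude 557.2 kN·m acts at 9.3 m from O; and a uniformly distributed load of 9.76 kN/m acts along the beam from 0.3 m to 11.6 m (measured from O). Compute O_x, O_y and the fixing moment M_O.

O_x = 0, O_y = 180.3 kN, M_O = 1876 kN·m

Resultant of the distributed load: 9.76 × 11.3 = 110.288 kN at 5.95 m from O.
ΣF_x = 0: O_x = 0.
ΣF_y = 0: O_y − 40 − 30 − 9.76·11.3 = 0 → O_y = 180.3 kN.
ΣM about O: M_O − 40·10.8 − 30·7.7 − 557.2 − (9.76·11.3)·5.95 = 0 → M_O = 1876 kN·m.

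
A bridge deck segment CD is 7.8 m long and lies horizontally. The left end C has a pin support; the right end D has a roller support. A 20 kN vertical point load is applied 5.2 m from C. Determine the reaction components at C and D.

C_x = 0, C_y = 6.667 kN, D_y = 13.33 kN

ΣM about C: D_y·7.8 − 20·5.2 = 0 → D_y = 104/7.8 = 13.3333 ≈ 13.33 kN.
ΣF_y = 0: C_y + 13.3333 − 20 = 0 → C_y = 6.667 kN.
ΣF_x = 0: no horizontal applied forces, so C_x = 0.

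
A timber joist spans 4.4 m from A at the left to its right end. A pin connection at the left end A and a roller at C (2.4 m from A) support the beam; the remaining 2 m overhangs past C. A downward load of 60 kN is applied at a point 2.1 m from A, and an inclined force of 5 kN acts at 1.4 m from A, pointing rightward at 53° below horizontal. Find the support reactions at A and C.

A_x = -3.009 kN, A_y = 9.164 kN, C_y = 54.83 kN

Taking moments about A: C_y·2.4 − 60·2.1 − 5·sin53°·1.4 = 0 → C_y = 131.59/2.4 = 54.8292 ≈ 54.83 kN.
ΣF_y = 0: A_y + 54.8292 − 60 − 5·sin53° = 0 → A_y = 9.164 kN.
ΣF_x = 0: A_x + 5·cos53° = 0 → A_x = -3.009 kN.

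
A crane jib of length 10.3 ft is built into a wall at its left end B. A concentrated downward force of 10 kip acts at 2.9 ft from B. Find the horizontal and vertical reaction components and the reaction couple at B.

ΣF_x = 0: B_x = 0.
ΣF_y = 0: B_y − 10 = 0 → B_y = 10.00 kip.
ΣM about B: M_B − 10·2.9 = 0 → M_B = 29.00 kip·ft.

B_x = 0, B_y = 10.00 kip, M_B = 29.00 kip·ft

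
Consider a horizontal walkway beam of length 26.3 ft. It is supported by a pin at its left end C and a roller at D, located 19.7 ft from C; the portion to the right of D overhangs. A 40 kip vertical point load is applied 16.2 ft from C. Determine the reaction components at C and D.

C_x = 0, C_y = 7.107 kip, D_y = 32.89 kip

ΣM about C: D_y·19.7 − 40·16.2 = 0 → D_y = 648/19.7 = 32.8934 ≈ 32.89 kip.
ΣF_y = 0: C_y + 32.8934 − 40 = 0 → C_y = 7.107 kip.
ΣF_x = 0: no horizontal applied forces, so C_x = 0.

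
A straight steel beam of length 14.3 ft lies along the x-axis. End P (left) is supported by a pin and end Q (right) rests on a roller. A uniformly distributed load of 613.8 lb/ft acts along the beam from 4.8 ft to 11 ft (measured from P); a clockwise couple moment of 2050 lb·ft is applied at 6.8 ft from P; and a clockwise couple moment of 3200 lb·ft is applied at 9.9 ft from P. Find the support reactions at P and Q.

Resultant of the distributed load: 613.8 × 6.2 = 3805.56 lb at 7.9 ft from P.
Taking moments about P: Q_y·14.3 − (613.8·6.2)·7.9 − 2050 − 3200 = 0 → Q_y = 35313.924/14.3 = 2469.51 ≈ 2470 lb.
ΣF_y = 0: P_y + 2469.51 − 613.8·6.2 = 0 → P_y = 1336 lb.
ΣF_x = 0: no horizontal applied forces, so P_x = 0.

P_x = 0, P_y = 1336 lb, Q_y = 2470 lb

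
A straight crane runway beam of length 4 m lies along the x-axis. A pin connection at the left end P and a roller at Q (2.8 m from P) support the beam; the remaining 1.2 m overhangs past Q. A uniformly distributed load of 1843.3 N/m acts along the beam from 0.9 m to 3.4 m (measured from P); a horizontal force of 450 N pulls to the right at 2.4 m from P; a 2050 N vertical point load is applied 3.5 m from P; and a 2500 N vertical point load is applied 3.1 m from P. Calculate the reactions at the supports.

Resultant of the distributed load: 1843.3 × 2.5 = 4608.25 N at 2.15 m from P.
ΣM about P: Q_y·2.8 − (1843.3·2.5)·2.15 − 2050·3.5 − 2500·3.1 = 0 → Q_y = 24832.7375/2.8 = 8868.83 ≈ 8869 N.
ΣF_y = 0: P_y + 8868.83 − 1843.3·2.5 − 2050 − 2500 = 0 → P_y = 289.4 N.
ΣF_x = 0: P_x + 450 = 0 → P_x = -450.0 N.

P_x = -450.0 N, P_y = 289.4 N, Q_y = 8869 N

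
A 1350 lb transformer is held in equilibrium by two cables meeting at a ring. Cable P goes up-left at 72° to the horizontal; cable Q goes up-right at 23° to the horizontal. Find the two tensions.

ΣF_x = 0: −T_P·cos72° + T_Q·cos23° = 0 → T_Q = 0.335704·T_P.
ΣF_y = 0: T_P·sin72° + T_Q·sin23° = 1350.
Substitute: T_P·(0.951057 + 0.335704·0.390731) = 1350 → T_P = 1247.43 ≈ 1247 lb.
Then T_Q = 0.335704 × 1247.43 = 418.8 lb.

T_P = 1247 lb, T_Q = 418.8 lb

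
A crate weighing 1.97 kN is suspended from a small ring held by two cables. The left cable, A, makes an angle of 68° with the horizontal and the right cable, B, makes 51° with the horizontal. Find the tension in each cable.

T_A = 1.417 kN, T_B = 0.8438 kN

ΣF_x = 0: −T_A·cos68° + T_B·cos51° = 0 → T_B = 0.595256·T_A.
ΣF_y = 0: T_A·sin68° + T_B·sin51° = 1.97.
Substitute: T_A·(0.927184 + 0.595256·0.777146) = 1.97 → T_A = 1.41749 ≈ 1.417 kN.
Then T_B = 0.595256 × 1.41749 = 0.8438 kN.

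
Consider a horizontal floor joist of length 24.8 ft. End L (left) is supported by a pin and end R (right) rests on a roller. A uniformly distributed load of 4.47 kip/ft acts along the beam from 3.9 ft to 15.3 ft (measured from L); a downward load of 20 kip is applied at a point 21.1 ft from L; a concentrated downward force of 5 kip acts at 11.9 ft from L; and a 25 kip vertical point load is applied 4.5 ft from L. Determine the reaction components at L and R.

Resultant of the distributed load: 4.47 × 11.4 = 50.958 kip at 9.6 ft from L.
Taking moments about L: R_y·24.8 − (4.47·11.4)·9.6 − 20·21.1 − 5·11.9 − 25·4.5 = 0 → R_y = 1083.1968/24.8 = 43.6773 ≈ 43.68 kip.
ΣF_y = 0: L_y + 43.6773 − 4.47·11.4 − 20 − 5 − 25 = 0 → L_y = 57.28 kip.
ΣF_x = 0: no horizontal applied forces, so L_x = 0.

L_x = 0, L_y = 57.28 kip, R_y = 43.68 kip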